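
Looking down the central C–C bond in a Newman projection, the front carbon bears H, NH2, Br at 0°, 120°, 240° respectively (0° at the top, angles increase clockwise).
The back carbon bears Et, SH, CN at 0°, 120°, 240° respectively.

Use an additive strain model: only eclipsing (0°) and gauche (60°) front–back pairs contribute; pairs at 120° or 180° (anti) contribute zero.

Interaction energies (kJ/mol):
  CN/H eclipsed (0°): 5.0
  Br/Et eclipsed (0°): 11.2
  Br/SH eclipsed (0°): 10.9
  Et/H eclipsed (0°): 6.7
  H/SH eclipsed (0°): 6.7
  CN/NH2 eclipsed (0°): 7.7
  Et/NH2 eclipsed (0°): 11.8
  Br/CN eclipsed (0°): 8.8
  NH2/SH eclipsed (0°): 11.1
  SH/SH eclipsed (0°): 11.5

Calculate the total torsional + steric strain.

This conformer (eclipsed): H–Et eclipsed, NH2–SH eclipsed, Br–CN eclipsed; 6.7 + 11.1 + 8.8 = 26.6 kJ/mol.

26.6 kJ/mol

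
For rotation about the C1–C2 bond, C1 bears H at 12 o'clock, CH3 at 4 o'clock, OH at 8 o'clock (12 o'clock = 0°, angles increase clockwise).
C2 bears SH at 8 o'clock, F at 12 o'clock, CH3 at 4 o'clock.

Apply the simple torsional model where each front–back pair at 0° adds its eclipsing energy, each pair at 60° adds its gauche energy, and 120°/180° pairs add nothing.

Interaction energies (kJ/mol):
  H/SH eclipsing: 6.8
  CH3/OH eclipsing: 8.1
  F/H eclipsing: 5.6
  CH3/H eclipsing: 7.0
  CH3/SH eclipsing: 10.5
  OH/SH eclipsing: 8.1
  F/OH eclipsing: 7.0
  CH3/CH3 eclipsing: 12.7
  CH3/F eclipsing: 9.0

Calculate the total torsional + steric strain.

26.4 kJ/mol

This conformer (eclipsed): H–F eclipsed, CH3–CH3 eclipsed, OH–SH eclipsed; 5.6 + 12.7 + 8.1 = 26.4 kJ/mol.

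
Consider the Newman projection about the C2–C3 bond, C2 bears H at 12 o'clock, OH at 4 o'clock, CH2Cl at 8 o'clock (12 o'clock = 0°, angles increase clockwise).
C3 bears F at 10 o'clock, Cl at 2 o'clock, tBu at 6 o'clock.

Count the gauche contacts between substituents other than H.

4

Non-H gauche pairs: OH(120°)/Cl(60°); OH(120°)/tBu(180°); CH2Cl(240°)/F(300°); CH2Cl(240°)/tBu(180°) — 4 interactions.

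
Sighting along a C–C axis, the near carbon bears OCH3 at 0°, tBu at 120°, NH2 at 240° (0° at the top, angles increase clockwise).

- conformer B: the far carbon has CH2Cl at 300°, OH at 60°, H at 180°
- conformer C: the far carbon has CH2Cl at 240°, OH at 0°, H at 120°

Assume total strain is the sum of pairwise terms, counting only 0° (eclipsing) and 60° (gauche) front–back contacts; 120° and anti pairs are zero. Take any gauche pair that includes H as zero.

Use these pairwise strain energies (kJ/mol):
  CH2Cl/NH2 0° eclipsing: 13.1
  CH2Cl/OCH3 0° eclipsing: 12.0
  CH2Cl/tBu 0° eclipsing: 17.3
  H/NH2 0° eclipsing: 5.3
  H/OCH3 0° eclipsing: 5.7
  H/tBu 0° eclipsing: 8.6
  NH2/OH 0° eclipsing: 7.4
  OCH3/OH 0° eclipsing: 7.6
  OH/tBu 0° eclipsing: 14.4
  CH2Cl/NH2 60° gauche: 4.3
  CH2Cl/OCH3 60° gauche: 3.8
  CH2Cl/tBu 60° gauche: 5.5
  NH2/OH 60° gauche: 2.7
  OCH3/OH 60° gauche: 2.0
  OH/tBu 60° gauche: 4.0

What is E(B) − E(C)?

B is staggered. OCH3 at 0° is gauche with CH2Cl at 300° (3.8); OCH3 at 0° is gauche with OH at 60° (2.0); tBu at 120° is gauche with OH at 60° (4.0); NH2 at 240° is gauche with CH2Cl at 300° (4.3). Total 14.1 kJ/mol.
C is eclipsed. OCH3 at 0° is eclipsed with OH at 0° (7.6); tBu at 120° is eclipsed with H at 120° (8.6); NH2 at 240° is eclipsed with CH2Cl at 240° (13.1). Total 29.3 kJ/mol.
E(B) − E(C) = 14.1 − 29.3 = -15.2 kJ/mol.

-15.2 kJ/mol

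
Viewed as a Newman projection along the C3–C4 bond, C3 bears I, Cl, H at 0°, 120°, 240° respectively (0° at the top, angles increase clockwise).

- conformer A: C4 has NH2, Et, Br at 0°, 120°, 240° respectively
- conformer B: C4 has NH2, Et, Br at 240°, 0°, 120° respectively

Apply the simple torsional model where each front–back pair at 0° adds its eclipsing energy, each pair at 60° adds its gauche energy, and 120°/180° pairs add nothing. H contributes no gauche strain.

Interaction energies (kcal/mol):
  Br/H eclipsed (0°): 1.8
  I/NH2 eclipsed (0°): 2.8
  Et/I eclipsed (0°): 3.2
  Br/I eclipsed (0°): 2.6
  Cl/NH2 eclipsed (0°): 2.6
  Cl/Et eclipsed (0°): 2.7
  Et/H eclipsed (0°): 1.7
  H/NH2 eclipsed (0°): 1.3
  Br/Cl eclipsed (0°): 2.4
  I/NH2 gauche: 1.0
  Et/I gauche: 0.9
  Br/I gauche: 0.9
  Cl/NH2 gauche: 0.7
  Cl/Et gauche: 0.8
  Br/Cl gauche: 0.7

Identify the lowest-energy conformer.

A (eclipsed): I(0°)/NH2(0°) eclipsed 2.8; Cl(120°)/Et(120°) eclipsed 2.7; H(240°)/Br(240°) eclipsed 1.8 → 7.3 kcal/mol.
B (eclipsed): I(0°)/Et(0°) eclipsed 3.2; Cl(120°)/Br(120°) eclipsed 2.4; H(240°)/NH2(240°) eclipsed 1.3 → 6.9 kcal/mol.
B has the lowest total (6.9 kcal/mol).

B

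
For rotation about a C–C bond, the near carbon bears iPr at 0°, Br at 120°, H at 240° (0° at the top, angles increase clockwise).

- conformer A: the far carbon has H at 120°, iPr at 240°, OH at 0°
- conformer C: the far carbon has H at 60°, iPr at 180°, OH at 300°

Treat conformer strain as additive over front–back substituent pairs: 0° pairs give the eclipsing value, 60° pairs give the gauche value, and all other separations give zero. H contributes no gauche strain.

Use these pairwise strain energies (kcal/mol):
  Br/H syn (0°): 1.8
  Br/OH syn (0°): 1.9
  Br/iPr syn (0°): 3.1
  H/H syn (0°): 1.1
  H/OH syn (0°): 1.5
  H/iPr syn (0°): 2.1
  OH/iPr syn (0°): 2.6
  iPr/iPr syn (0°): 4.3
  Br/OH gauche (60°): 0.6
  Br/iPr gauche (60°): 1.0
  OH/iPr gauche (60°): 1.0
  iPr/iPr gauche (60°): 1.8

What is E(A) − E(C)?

A (eclipsed): iPr–OH eclipsed, Br–H eclipsed, H–iPr eclipsed; 2.6 + 1.8 + 2.1 = 6.5 kcal/mol.
C (staggered): iPr–OH gauche, Br–iPr gauche; 1.0 + 1.0 = 2.0 kcal/mol.
E(A) − E(C) = 6.5 − 2.0 = +4.5 kcal/mol.

+4.5 kcal/mol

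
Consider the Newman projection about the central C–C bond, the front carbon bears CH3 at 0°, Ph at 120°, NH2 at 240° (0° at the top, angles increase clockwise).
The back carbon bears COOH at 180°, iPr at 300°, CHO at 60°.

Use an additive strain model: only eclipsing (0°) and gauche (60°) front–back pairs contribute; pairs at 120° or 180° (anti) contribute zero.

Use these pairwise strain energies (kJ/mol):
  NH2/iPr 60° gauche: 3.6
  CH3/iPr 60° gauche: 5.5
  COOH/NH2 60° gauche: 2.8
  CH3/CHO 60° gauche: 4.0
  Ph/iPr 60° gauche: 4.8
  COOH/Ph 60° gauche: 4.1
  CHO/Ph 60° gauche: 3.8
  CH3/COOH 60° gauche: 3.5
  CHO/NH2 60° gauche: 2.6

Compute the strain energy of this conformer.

This conformer (staggered): CH3–iPr gauche, CH3–CHO gauche, Ph–COOH gauche, Ph–CHO gauche, NH2–COOH gauche, NH2–iPr gauche; 5.5 + 4.0 + 4.1 + 3.8 + 2.8 + 3.6 = 23.8 kJ/mol.

23.8 kJ/mol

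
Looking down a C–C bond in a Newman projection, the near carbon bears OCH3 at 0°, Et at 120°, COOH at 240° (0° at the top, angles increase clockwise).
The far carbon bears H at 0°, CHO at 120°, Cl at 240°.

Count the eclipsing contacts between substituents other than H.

2

Non-H eclipsing pairs: Et(120°)/CHO(120°); COOH(240°)/Cl(240°) — 2 interactions.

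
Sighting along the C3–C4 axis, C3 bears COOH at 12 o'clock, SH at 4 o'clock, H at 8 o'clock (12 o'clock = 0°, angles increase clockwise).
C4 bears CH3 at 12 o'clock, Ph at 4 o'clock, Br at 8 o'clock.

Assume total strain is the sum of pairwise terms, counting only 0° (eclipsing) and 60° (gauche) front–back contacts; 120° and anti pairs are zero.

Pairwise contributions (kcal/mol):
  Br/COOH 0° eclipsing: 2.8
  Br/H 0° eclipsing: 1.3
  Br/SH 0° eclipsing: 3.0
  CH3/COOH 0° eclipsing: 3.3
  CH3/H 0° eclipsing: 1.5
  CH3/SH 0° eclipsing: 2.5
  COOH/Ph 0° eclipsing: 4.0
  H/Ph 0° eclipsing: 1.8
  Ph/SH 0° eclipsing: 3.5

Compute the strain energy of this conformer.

This conformer (eclipsed): COOH(0°)/CH3(0°) eclipsed 3.3; SH(120°)/Ph(120°) eclipsed 3.5; H(240°)/Br(240°) eclipsed 1.3 → 8.1 kcal/mol.

8.1 kcal/mol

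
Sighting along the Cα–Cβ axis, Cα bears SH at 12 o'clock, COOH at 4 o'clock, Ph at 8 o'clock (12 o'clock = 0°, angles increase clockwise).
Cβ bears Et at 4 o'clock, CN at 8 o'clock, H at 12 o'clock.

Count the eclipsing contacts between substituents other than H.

Non-H eclipsing pairs: COOH(120°)/Et(120°); Ph(240°)/CN(240°) — 2 interactions.

2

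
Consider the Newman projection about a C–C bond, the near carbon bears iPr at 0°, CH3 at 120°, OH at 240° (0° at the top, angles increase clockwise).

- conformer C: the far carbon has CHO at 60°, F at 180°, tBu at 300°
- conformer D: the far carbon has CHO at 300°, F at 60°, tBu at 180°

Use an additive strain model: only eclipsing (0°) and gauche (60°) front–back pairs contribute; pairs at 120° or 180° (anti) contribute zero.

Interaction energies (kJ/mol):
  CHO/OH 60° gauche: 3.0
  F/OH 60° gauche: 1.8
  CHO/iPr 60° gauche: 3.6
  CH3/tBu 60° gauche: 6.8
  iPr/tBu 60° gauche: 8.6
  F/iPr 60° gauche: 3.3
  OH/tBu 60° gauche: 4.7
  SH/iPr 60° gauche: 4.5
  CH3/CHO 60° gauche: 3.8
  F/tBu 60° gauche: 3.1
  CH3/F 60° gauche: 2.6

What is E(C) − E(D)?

C (staggered): iPr(0°)/CHO(60°) gauche 3.6; iPr(0°)/tBu(300°) gauche 8.6; CH3(120°)/CHO(60°) gauche 3.8; CH3(120°)/F(180°) gauche 2.6; OH(240°)/F(180°) gauche 1.8; OH(240°)/tBu(300°) gauche 4.7 → 25.1 kJ/mol.
D (staggered): iPr(0°)/CHO(300°) gauche 3.6; iPr(0°)/F(60°) gauche 3.3; CH3(120°)/F(60°) gauche 2.6; CH3(120°)/tBu(180°) gauche 6.8; OH(240°)/CHO(300°) gauche 3.0; OH(240°)/tBu(180°) gauche 4.7 → 24.0 kJ/mol.
E(C) − E(D) = 25.1 − 24.0 = +1.1 kJ/mol.

+1.1 kJ/mol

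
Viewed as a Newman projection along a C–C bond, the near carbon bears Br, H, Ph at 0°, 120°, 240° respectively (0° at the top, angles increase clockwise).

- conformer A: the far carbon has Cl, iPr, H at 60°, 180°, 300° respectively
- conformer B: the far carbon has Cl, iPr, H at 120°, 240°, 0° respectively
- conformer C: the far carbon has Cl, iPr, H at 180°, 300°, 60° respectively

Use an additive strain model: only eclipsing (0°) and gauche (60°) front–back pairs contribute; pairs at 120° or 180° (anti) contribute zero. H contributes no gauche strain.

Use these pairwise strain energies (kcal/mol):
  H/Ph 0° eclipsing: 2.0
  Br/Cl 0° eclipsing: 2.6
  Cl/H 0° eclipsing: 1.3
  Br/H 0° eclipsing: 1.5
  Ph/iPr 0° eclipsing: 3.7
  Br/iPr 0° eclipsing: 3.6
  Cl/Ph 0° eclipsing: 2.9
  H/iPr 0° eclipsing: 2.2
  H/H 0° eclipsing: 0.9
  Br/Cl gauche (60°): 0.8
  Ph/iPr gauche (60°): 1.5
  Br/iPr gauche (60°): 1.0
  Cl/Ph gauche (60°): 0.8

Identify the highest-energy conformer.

A is staggered. Br at 0° is gauche with Cl at 60° (0.8); Ph at 240° is gauche with iPr at 180° (1.5). Total 2.3 kcal/mol.
B is eclipsed. Br at 0° is eclipsed with H at 0° (1.5); H at 120° is eclipsed with Cl at 120° (1.3); Ph at 240° is eclipsed with iPr at 240° (3.7). Total 6.5 kcal/mol.
C is staggered. Br at 0° is gauche with iPr at 300° (1.0); Ph at 240° is gauche with Cl at 180° (0.8); Ph at 240° is gauche with iPr at 300° (1.5). Total 3.3 kcal/mol.
B has the highest total (6.5 kcal/mol).

B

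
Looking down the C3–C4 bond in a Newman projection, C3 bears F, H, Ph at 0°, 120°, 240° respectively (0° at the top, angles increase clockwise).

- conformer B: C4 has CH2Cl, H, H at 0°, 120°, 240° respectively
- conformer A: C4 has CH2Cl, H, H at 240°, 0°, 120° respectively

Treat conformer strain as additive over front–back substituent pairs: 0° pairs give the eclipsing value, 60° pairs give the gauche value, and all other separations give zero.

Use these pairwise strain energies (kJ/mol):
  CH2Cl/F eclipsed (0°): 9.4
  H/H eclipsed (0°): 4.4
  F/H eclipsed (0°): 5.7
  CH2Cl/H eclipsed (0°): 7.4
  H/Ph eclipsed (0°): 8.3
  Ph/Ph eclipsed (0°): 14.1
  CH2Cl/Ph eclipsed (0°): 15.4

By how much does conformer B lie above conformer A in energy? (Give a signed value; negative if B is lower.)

B (eclipsed): F–CH2Cl eclipsed, H–H eclipsed, Ph–H eclipsed; 9.4 + 4.4 + 8.3 = 22.1 kJ/mol.
A (eclipsed): F–H eclipsed, H–H eclipsed, Ph–CH2Cl eclipsed; 5.7 + 4.4 + 15.4 = 25.5 kJ/mol.
E(B) − E(A) = 22.1 − 25.5 = -3.4 kJ/mol.

-3.4 kJ/mol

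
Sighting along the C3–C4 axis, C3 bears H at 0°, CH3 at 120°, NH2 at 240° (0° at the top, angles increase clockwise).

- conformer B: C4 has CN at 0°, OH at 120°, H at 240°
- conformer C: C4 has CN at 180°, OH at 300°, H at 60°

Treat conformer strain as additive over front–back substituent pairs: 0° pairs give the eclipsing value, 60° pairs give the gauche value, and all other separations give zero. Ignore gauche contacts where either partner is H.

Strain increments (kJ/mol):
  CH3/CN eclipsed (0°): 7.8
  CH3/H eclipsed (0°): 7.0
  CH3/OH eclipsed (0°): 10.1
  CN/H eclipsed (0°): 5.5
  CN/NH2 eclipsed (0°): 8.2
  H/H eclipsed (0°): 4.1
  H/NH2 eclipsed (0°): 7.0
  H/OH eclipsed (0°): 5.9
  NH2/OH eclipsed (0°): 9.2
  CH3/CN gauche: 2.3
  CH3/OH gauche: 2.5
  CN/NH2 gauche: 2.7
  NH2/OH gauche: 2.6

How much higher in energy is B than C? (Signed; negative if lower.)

B is eclipsed. H at 0° is eclipsed with CN at 0° (5.5); CH3 at 120° is eclipsed with OH at 120° (10.1); NH2 at 240° is eclipsed with H at 240° (7.0). Total 22.6 kJ/mol.
C is staggered. CH3 at 120° is gauche with CN at 180° (2.3); NH2 at 240° is gauche with CN at 180° (2.7); NH2 at 240° is gauche with OH at 300° (2.6). Total 7.6 kJ/mol.
E(B) − E(C) = 22.6 − 7.6 = +15.0 kJ/mol.

+15.0 kJ/mol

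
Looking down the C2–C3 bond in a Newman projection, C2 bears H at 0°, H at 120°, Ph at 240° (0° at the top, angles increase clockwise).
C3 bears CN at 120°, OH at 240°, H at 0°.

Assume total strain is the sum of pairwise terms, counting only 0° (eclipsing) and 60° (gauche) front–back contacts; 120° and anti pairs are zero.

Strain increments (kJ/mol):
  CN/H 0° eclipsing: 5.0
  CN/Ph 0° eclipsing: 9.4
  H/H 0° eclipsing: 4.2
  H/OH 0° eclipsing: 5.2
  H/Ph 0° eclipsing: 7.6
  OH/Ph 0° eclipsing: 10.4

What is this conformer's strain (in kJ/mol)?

19.6 kJ/mol

This conformer (eclipsed): H(0°)/H(0°) eclipsed 4.2; H(120°)/CN(120°) eclipsed 5.0; Ph(240°)/OH(240°) eclipsed 10.4 → 19.6 kJ/mol.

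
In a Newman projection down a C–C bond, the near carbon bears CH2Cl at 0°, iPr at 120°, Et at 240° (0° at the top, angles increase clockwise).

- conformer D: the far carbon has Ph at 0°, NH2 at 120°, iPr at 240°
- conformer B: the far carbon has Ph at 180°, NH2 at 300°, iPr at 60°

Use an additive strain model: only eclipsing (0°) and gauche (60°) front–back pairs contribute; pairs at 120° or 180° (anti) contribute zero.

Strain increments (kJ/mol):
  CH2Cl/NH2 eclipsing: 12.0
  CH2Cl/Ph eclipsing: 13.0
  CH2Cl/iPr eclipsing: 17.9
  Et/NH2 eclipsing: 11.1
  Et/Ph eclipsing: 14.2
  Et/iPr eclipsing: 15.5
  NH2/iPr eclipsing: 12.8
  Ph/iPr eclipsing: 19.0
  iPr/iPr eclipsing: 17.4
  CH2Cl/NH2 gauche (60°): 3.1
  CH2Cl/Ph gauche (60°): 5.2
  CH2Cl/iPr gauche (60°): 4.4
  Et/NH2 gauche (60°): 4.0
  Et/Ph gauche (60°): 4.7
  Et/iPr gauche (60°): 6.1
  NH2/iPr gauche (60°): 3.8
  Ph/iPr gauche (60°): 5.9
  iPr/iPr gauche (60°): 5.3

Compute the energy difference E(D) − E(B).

D is eclipsed. CH2Cl at 0° is eclipsed with Ph at 0° (13.0); iPr at 120° is eclipsed with NH2 at 120° (12.8); Et at 240° is eclipsed with iPr at 240° (15.5). Total 41.3 kJ/mol.
B is staggered. CH2Cl at 0° is gauche with NH2 at 300° (3.1); CH2Cl at 0° is gauche with iPr at 60° (4.4); iPr at 120° is gauche with Ph at 180° (5.9); iPr at 120° is gauche with iPr at 60° (5.3); Et at 240° is gauche with Ph at 180° (4.7); Et at 240° is gauche with NH2 at 300° (4.0). Total 27.4 kJ/mol.
E(D) − E(B) = 41.3 − 27.4 = +13.9 kJ/mol.

+13.9 kJ/mol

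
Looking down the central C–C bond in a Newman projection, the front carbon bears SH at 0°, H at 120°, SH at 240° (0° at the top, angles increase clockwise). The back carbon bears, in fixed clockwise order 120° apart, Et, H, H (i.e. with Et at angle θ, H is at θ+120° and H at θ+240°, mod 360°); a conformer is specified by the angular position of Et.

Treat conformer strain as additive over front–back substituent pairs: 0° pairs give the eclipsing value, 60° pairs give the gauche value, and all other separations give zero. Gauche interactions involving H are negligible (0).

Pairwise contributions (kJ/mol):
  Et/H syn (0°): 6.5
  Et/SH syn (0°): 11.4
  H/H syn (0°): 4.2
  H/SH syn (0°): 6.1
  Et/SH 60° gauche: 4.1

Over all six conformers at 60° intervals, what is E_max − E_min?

Et at 0° (eclipsed): SH–Et eclipsed, H–H eclipsed, SH–H eclipsed; 11.4 + 4.2 + 6.1 = 21.7 kJ/mol.
Et at 60° (staggered): SH–Et gauche; 4.1 = 4.1 kJ/mol.
Et at 120° (eclipsed): SH–H eclipsed, H–Et eclipsed, SH–H eclipsed; 6.1 + 6.5 + 6.1 = 18.7 kJ/mol.
Et at 180° (staggered): SH–Et gauche; 4.1 = 4.1 kJ/mol.
Et at 240° (eclipsed): SH–H eclipsed, H–H eclipsed, SH–Et eclipsed; 6.1 + 4.2 + 11.4 = 21.7 kJ/mol.
Et at 300° (staggered): SH–Et gauche, SH–Et gauche; 4.1 + 4.1 = 8.2 kJ/mol.
Max at 0° (21.7 kJ/mol), min at 60° (4.1 kJ/mol); barrier = 17.6 kJ/mol.

17.6 kJ/mol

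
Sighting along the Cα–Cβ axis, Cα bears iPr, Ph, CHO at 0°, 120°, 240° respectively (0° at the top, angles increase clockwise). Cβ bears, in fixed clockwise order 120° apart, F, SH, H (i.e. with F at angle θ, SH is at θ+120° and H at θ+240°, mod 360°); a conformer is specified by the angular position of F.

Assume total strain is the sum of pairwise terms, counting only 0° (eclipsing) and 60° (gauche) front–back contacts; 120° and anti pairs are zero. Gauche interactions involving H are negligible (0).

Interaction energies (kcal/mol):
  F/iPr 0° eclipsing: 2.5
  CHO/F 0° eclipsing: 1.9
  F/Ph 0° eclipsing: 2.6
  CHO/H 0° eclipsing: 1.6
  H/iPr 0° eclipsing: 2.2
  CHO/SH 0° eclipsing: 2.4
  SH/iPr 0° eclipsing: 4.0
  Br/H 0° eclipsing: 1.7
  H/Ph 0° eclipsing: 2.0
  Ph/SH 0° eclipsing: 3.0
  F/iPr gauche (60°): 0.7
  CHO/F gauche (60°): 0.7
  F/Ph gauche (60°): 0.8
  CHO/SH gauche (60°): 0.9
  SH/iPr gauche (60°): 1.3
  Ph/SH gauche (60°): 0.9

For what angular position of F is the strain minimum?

60°

F at 0° (eclipsed): iPr(0°)/F(0°) eclipsed 2.5; Ph(120°)/SH(120°) eclipsed 3.0; CHO(240°)/H(240°) eclipsed 1.6 → 7.1 kcal/mol.
F at 60° (staggered): iPr(0°)/F(60°) gauche 0.7; Ph(120°)/F(60°) gauche 0.8; Ph(120°)/SH(180°) gauche 0.9; CHO(240°)/SH(180°) gauche 0.9 → 3.3 kcal/mol.
F at 120° (eclipsed): iPr(0°)/H(0°) eclipsed 2.2; Ph(120°)/F(120°) eclipsed 2.6; CHO(240°)/SH(240°) eclipsed 2.4 → 7.2 kcal/mol.
F at 180° (staggered): iPr(0°)/SH(300°) gauche 1.3; Ph(120°)/F(180°) gauche 0.8; CHO(240°)/F(180°) gauche 0.7; CHO(240°)/SH(300°) gauche 0.9 → 3.7 kcal/mol.
F at 240° (eclipsed): iPr(0°)/SH(0°) eclipsed 4.0; Ph(120°)/H(120°) eclipsed 2.0; CHO(240°)/F(240°) eclipsed 1.9 → 7.9 kcal/mol.
F at 300° (staggered): iPr(0°)/F(300°) gauche 0.7; iPr(0°)/SH(60°) gauche 1.3; Ph(120°)/SH(60°) gauche 0.9; CHO(240°)/F(300°) gauche 0.7 → 3.6 kcal/mol.
The minimum (3.3 kcal/mol) occurs with F at 60°.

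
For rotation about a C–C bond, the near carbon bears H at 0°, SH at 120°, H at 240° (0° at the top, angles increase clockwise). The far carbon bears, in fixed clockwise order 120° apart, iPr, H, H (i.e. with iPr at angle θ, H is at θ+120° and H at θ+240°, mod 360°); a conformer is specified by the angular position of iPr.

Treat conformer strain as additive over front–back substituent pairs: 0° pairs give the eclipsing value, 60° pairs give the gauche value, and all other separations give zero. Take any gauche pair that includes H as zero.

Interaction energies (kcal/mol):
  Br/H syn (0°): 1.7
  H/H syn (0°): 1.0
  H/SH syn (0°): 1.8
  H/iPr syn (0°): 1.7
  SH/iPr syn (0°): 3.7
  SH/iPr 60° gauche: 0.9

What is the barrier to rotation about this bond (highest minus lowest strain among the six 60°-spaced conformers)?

iPr at 0° (eclipsed): H(0°)/iPr(0°) eclipsed 1.7; SH(120°)/H(120°) eclipsed 1.8; H(240°)/H(240°) eclipsed 1.0 → 4.5 kcal/mol.
iPr at 60° (staggered): SH(120°)/iPr(60°) gauche 0.9 → 0.9 kcal/mol.
iPr at 120° (eclipsed): H(0°)/H(0°) eclipsed 1.0; SH(120°)/iPr(120°) eclipsed 3.7; H(240°)/H(240°) eclipsed 1.0 → 5.7 kcal/mol.
iPr at 180° (staggered): SH(120°)/iPr(180°) gauche 0.9 → 0.9 kcal/mol.
iPr at 240° (eclipsed): H(0°)/H(0°) eclipsed 1.0; SH(120°)/H(120°) eclipsed 1.8; H(240°)/iPr(240°) eclipsed 1.7 → 4.5 kcal/mol.
iPr at 300° (staggered): no non-H gauche contacts → 0.0 kcal/mol.
Max at 120° (5.7 kcal/mol), min at 300° (0.0 kcal/mol); barrier = 5.7 kcal/mol.

5.7 kcal/mol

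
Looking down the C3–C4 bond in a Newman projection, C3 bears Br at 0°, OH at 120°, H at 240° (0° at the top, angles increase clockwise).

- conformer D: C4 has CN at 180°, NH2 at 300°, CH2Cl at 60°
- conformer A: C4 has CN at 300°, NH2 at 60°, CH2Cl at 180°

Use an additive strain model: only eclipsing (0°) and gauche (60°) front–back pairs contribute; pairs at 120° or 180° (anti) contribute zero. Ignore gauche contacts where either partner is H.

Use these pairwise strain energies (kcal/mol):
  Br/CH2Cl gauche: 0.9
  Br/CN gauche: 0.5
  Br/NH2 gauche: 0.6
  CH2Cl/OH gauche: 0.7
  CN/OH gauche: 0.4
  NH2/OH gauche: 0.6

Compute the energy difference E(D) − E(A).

+0.2 kcal/mol

D (staggered): Br(0°)/NH2(300°) gauche 0.6; Br(0°)/CH2Cl(60°) gauche 0.9; OH(120°)/CN(180°) gauche 0.4; OH(120°)/CH2Cl(60°) gauche 0.7 → 2.6 kcal/mol.
A (staggered): Br(0°)/CN(300°) gauche 0.5; Br(0°)/NH2(60°) gauche 0.6; OH(120°)/NH2(60°) gauche 0.6; OH(120°)/CH2Cl(180°) gauche 0.7 → 2.4 kcal/mol.
E(D) − E(A) = 2.6 − 2.4 = +0.2 kcal/mol.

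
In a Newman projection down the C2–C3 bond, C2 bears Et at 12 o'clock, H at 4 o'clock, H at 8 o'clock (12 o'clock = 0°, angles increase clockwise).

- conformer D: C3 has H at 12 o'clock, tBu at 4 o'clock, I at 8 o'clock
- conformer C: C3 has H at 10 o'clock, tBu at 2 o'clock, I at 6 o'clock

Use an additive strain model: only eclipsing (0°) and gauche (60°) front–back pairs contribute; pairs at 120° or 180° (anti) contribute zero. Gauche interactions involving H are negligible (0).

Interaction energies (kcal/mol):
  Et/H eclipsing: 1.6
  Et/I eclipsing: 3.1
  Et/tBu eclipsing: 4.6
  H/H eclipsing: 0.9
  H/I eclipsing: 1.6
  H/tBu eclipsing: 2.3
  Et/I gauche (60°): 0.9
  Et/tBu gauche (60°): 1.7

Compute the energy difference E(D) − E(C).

+3.8 kcal/mol

D is eclipsed. Et at 0° is eclipsed with H at 0° (1.6); H at 120° is eclipsed with tBu at 120° (2.3); H at 240° is eclipsed with I at 240° (1.6). Total 5.5 kcal/mol.
C is staggered. Et at 0° is gauche with tBu at 60° (1.7). Total 1.7 kcal/mol.
E(D) − E(C) = 5.5 − 1.7 = +3.8 kcal/mol.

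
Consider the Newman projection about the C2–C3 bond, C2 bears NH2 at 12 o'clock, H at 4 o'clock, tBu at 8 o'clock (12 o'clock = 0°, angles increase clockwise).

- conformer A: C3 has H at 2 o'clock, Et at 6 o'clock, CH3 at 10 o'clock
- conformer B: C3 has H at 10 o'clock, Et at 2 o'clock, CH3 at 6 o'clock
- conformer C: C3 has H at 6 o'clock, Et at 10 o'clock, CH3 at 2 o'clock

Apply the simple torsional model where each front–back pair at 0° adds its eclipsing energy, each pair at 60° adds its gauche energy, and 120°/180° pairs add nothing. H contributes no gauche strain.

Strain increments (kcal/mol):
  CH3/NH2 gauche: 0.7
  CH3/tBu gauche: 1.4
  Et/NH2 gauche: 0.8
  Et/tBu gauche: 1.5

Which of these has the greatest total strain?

A

A (staggered): NH2(0°)/CH3(300°) gauche 0.7; tBu(240°)/Et(180°) gauche 1.5; tBu(240°)/CH3(300°) gauche 1.4 → 3.6 kcal/mol.
B (staggered): NH2(0°)/Et(60°) gauche 0.8; tBu(240°)/CH3(180°) gauche 1.4 → 2.2 kcal/mol.
C (staggered): NH2(0°)/Et(300°) gauche 0.8; NH2(0°)/CH3(60°) gauche 0.7; tBu(240°)/Et(300°) gauche 1.5 → 3.0 kcal/mol.
A has the highest total (3.6 kcal/mol).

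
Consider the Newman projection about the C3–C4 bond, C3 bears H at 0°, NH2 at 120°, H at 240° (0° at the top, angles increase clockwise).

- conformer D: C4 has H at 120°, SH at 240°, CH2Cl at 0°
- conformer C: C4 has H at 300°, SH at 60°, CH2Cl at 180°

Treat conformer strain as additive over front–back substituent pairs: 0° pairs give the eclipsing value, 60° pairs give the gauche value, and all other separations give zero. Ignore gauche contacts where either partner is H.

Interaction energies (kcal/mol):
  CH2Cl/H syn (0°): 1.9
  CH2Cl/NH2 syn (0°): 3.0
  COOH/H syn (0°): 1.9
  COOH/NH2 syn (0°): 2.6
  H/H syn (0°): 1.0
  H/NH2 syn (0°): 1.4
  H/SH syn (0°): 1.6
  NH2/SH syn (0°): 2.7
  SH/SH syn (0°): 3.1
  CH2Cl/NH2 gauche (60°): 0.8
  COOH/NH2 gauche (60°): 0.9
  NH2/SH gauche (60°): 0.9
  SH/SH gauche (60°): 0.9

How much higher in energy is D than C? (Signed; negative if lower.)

D (eclipsed): H–CH2Cl eclipsed, NH2–H eclipsed, H–SH eclipsed; 1.9 + 1.4 + 1.6 = 4.9 kcal/mol.
C (staggered): NH2–SH gauche, NH2–CH2Cl gauche; 0.9 + 0.8 = 1.7 kcal/mol.
E(D) − E(C) = 4.9 − 1.7 = +3.2 kcal/mol.

+3.2 kcal/mol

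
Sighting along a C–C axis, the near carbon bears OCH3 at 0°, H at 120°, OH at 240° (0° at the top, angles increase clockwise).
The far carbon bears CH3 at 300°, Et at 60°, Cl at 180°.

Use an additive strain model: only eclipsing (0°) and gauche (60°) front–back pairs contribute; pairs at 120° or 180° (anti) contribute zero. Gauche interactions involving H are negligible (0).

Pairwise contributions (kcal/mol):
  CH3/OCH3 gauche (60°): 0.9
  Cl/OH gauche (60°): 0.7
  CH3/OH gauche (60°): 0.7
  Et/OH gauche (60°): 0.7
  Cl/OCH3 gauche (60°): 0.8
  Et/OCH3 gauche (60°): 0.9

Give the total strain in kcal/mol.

3.2 kcal/mol

This conformer is staggered. OCH3 at 0° is gauche with CH3 at 300° (0.9); OCH3 at 0° is gauche with Et at 60° (0.9); OH at 240° is gauche with CH3 at 300° (0.7); OH at 240° is gauche with Cl at 180° (0.7). Total 3.2 kcal/mol.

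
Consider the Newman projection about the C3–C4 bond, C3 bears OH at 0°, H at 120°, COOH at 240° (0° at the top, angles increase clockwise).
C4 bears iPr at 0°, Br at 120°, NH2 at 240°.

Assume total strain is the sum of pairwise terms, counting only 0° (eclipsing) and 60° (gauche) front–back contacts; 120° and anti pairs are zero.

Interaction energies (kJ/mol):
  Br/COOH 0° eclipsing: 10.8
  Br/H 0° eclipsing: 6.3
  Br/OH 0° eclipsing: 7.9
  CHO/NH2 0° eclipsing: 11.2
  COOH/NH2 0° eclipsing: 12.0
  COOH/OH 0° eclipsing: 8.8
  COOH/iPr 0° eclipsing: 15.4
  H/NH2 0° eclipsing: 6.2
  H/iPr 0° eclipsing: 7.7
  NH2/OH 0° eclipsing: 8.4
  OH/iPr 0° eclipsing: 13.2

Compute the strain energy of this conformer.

This conformer (eclipsed): OH(0°)/iPr(0°) eclipsed 13.2; H(120°)/Br(120°) eclipsed 6.3; COOH(240°)/NH2(240°) eclipsed 12.0 → 31.5 kJ/mol.

31.5 kJ/mol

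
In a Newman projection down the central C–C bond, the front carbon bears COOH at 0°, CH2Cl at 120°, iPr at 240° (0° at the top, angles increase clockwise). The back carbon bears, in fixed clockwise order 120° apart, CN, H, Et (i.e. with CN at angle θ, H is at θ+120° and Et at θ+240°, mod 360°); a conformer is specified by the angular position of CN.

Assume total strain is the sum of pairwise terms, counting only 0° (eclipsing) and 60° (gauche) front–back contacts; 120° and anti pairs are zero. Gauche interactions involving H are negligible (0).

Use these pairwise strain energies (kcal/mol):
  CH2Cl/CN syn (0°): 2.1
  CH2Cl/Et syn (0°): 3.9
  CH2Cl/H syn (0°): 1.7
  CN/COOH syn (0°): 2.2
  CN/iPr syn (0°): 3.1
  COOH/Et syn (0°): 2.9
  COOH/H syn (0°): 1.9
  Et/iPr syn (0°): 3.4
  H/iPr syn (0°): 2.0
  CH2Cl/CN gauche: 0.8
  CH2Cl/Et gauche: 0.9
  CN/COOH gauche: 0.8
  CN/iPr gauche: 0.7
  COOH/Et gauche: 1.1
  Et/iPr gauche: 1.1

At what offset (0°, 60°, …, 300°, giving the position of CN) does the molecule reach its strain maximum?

CN at 0° (eclipsed): COOH(0°)/CN(0°) eclipsed 2.2; CH2Cl(120°)/H(120°) eclipsed 1.7; iPr(240°)/Et(240°) eclipsed 3.4 → 7.3 kcal/mol.
CN at 60° (staggered): COOH(0°)/CN(60°) gauche 0.8; COOH(0°)/Et(300°) gauche 1.1; CH2Cl(120°)/CN(60°) gauche 0.8; iPr(240°)/Et(300°) gauche 1.1 → 3.8 kcal/mol.
CN at 120° (eclipsed): COOH(0°)/Et(0°) eclipsed 2.9; CH2Cl(120°)/CN(120°) eclipsed 2.1; iPr(240°)/H(240°) eclipsed 2.0 → 7.0 kcal/mol.
CN at 180° (staggered): COOH(0°)/Et(60°) gauche 1.1; CH2Cl(120°)/CN(180°) gauche 0.8; CH2Cl(120°)/Et(60°) gauche 0.9; iPr(240°)/CN(180°) gauche 0.7 → 3.5 kcal/mol.
CN at 240° (eclipsed): COOH(0°)/H(0°) eclipsed 1.9; CH2Cl(120°)/Et(120°) eclipsed 3.9; iPr(240°)/CN(240°) eclipsed 3.1 → 8.9 kcal/mol.
CN at 300° (staggered): COOH(0°)/CN(300°) gauche 0.8; CH2Cl(120°)/Et(180°) gauche 0.9; iPr(240°)/CN(300°) gauche 0.7; iPr(240°)/Et(180°) gauche 1.1 → 3.5 kcal/mol.
The maximum (8.9 kcal/mol) occurs with CN at 240°.

240°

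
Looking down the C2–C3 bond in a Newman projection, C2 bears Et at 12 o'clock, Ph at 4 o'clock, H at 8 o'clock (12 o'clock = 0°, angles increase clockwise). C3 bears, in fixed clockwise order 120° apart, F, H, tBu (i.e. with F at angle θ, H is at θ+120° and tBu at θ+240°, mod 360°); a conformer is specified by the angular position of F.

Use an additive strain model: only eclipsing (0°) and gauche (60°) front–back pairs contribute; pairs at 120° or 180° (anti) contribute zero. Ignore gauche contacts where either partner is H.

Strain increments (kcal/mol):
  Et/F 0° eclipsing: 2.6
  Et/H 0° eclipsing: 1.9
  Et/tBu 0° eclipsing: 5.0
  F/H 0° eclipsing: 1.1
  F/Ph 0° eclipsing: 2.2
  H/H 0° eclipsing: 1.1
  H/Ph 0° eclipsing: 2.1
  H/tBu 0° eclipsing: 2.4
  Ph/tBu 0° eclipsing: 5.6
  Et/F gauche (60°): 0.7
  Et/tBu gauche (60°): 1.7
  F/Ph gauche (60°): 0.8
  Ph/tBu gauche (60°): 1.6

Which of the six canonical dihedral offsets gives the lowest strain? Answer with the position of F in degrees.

300°

F at 0° (eclipsed): Et–F eclipsed, Ph–H eclipsed, H–tBu eclipsed; 2.6 + 2.1 + 2.4 = 7.1 kcal/mol.
F at 60° (staggered): Et–F gauche, Et–tBu gauche, Ph–F gauche; 0.7 + 1.7 + 0.8 = 3.2 kcal/mol.
F at 120° (eclipsed): Et–tBu eclipsed, Ph–F eclipsed, H–H eclipsed; 5.0 + 2.2 + 1.1 = 8.3 kcal/mol.
F at 180° (staggered): Et–tBu gauche, Ph–F gauche, Ph–tBu gauche; 1.7 + 0.8 + 1.6 = 4.1 kcal/mol.
F at 240° (eclipsed): Et–H eclipsed, Ph–tBu eclipsed, H–F eclipsed; 1.9 + 5.6 + 1.1 = 8.6 kcal/mol.
F at 300° (staggered): Et–F gauche, Ph–tBu gauche; 0.7 + 1.6 = 2.3 kcal/mol.
The minimum (2.3 kcal/mol) occurs with F at 300°.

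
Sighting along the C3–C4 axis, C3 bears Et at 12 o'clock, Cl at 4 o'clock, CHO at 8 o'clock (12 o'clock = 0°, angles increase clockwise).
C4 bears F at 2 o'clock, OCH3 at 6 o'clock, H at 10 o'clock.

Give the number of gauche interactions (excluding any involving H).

4

Non-H gauche pairs: Et(0°)/F(60°); Cl(120°)/F(60°); Cl(120°)/OCH3(180°); CHO(240°)/OCH3(180°) — 4 interactions.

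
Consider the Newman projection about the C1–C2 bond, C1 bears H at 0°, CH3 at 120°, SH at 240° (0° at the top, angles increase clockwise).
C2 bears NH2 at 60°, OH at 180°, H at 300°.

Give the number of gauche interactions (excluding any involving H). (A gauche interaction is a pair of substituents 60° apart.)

Non-H gauche pairs: CH3(120°)/NH2(60°); CH3(120°)/OH(180°); SH(240°)/OH(180°) — 3 interactions.

3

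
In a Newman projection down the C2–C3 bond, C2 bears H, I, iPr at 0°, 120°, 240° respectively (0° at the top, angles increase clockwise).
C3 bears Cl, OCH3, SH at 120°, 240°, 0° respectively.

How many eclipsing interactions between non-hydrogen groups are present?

Non-H eclipsing pairs: I(120°)/Cl(120°); iPr(240°)/OCH3(240°) — 2 interactions.

2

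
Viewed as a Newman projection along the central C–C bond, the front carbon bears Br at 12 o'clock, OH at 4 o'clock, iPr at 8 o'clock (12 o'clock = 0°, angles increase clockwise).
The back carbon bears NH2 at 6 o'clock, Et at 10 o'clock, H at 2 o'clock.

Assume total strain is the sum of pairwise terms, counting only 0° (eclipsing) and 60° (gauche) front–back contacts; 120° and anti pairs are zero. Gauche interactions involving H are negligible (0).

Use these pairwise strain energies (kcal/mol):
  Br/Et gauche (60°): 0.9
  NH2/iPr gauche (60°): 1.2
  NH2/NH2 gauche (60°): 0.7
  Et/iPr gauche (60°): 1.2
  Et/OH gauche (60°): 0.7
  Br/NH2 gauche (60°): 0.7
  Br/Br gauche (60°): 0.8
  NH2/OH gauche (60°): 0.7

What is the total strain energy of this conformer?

This conformer (staggered): Br–Et gauche, OH–NH2 gauche, iPr–NH2 gauche, iPr–Et gauche; 0.9 + 0.7 + 1.2 + 1.2 = 4.0 kcal/mol.

4.0 kcal/mol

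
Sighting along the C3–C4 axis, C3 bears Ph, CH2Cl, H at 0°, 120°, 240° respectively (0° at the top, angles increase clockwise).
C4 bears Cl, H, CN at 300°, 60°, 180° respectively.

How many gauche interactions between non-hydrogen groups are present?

2

Non-H gauche pairs: Ph(0°)/Cl(300°); CH2Cl(120°)/CN(180°) — 2 interactions.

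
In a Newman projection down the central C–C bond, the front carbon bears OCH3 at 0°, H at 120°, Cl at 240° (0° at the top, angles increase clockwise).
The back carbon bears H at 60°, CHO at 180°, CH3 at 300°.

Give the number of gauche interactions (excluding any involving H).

3

Non-H gauche pairs: OCH3(0°)/CH3(300°); Cl(240°)/CHO(180°); Cl(240°)/CH3(300°) — 3 interactions.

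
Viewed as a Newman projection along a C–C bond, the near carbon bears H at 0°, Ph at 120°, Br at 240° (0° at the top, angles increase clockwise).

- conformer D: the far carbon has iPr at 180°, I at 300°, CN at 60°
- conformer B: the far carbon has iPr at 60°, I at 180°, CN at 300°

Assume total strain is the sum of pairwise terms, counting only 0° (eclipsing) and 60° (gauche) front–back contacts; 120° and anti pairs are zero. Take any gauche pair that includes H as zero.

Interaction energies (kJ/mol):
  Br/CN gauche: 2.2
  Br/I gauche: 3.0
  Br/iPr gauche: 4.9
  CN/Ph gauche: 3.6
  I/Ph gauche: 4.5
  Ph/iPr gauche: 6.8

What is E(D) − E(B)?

+1.8 kJ/mol

D (staggered): Ph(120°)/iPr(180°) gauche 6.8; Ph(120°)/CN(60°) gauche 3.6; Br(240°)/iPr(180°) gauche 4.9; Br(240°)/I(300°) gauche 3.0 → 18.3 kJ/mol.
B (staggered): Ph(120°)/iPr(60°) gauche 6.8; Ph(120°)/I(180°) gauche 4.5; Br(240°)/I(180°) gauche 3.0; Br(240°)/CN(300°) gauche 2.2 → 16.5 kJ/mol.
E(D) − E(B) = 18.3 − 16.5 = +1.8 kJ/mol.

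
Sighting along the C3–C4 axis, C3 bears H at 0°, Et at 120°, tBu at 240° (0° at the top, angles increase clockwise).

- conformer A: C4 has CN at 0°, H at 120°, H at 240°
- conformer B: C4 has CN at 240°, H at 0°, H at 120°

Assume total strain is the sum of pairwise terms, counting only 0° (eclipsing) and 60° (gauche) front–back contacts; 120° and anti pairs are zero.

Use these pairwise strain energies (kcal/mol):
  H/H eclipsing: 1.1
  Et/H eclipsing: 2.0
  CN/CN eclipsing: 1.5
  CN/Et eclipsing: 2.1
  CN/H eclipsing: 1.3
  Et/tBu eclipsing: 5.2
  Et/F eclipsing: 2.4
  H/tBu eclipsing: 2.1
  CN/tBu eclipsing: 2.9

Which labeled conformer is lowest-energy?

A

A (eclipsed): H–CN eclipsed, Et–H eclipsed, tBu–H eclipsed; 1.3 + 2.0 + 2.1 = 5.4 kcal/mol.
B (eclipsed): H–H eclipsed, Et–H eclipsed, tBu–CN eclipsed; 1.1 + 2.0 + 2.9 = 6.0 kcal/mol.
A has the lowest total (5.4 kcal/mol).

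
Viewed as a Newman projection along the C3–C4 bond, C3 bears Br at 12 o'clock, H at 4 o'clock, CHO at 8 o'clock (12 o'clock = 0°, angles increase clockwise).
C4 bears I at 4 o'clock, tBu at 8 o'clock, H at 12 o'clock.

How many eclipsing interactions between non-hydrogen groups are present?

1

Non-H eclipsing pairs: CHO(240°)/tBu(240°) — 1 interaction.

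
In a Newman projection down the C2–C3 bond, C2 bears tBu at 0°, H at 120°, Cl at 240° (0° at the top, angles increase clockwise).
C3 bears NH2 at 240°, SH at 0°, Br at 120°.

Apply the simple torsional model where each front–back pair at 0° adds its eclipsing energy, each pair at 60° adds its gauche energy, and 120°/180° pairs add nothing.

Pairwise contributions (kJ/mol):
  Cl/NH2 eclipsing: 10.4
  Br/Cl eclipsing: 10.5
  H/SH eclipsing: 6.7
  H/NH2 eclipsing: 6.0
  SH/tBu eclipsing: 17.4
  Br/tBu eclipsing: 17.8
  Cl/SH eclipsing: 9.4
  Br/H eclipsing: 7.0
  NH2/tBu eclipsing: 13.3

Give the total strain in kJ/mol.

This conformer (eclipsed): tBu–SH eclipsed, H–Br eclipsed, Cl–NH2 eclipsed; 17.4 + 7.0 + 10.4 = 34.8 kJ/mol.

34.8 kJ/mol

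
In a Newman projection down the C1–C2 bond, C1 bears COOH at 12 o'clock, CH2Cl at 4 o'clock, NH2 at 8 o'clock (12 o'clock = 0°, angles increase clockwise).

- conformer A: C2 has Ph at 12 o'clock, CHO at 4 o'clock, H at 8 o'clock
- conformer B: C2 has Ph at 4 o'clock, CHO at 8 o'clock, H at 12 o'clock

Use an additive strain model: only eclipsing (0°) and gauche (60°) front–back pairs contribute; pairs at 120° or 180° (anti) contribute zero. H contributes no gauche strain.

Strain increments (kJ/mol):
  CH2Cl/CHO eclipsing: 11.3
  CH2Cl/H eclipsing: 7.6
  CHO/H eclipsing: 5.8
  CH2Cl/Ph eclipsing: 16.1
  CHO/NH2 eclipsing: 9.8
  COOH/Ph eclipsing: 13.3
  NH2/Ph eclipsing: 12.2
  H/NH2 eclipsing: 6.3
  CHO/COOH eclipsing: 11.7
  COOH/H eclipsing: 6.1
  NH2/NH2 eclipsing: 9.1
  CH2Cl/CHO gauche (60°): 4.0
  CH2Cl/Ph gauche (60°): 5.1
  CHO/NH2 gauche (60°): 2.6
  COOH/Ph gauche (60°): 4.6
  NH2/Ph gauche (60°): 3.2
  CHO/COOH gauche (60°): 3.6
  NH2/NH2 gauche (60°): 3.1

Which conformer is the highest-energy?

A (eclipsed): COOH(0°)/Ph(0°) eclipsed 13.3; CH2Cl(120°)/CHO(120°) eclipsed 11.3; NH2(240°)/H(240°) eclipsed 6.3 → 30.9 kJ/mol.
B (eclipsed): COOH(0°)/H(0°) eclipsed 6.1; CH2Cl(120°)/Ph(120°) eclipsed 16.1; NH2(240°)/CHO(240°) eclipsed 9.8 → 32.0 kJ/mol.
B has the highest total (32.0 kJ/mol).

B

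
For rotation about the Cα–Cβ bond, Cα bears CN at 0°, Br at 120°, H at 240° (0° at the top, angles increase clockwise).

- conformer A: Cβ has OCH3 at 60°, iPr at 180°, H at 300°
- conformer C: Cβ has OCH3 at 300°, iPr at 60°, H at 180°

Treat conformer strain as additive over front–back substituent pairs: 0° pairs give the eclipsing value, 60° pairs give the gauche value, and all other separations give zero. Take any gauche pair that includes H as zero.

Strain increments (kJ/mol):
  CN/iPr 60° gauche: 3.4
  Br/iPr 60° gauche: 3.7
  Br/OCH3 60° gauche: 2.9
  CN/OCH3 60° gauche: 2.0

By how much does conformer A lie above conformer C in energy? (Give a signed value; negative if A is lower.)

A is staggered. CN at 0° is gauche with OCH3 at 60° (2.0); Br at 120° is gauche with OCH3 at 60° (2.9); Br at 120° is gauche with iPr at 180° (3.7). Total 8.6 kJ/mol.
C is staggered. CN at 0° is gauche with OCH3 at 300° (2.0); CN at 0° is gauche with iPr at 60° (3.4); Br at 120° is gauche with iPr at 60° (3.7). Total 9.1 kJ/mol.
E(A) − E(C) = 8.6 − 9.1 = -0.5 kJ/mol.

-0.5 kJ/mol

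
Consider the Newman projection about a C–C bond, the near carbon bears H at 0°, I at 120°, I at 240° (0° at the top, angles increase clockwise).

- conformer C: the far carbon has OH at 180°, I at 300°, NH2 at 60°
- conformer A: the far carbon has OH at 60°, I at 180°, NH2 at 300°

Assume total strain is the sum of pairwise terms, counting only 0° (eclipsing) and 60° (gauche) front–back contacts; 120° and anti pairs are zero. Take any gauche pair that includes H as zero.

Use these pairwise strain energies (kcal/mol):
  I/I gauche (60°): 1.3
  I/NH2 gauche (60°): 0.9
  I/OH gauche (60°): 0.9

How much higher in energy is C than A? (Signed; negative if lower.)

-0.4 kcal/mol

C (staggered): I(120°)/OH(180°) gauche 0.9; I(120°)/NH2(60°) gauche 0.9; I(240°)/OH(180°) gauche 0.9; I(240°)/I(300°) gauche 1.3 → 4.0 kcal/mol.
A (staggered): I(120°)/OH(60°) gauche 0.9; I(120°)/I(180°) gauche 1.3; I(240°)/I(180°) gauche 1.3; I(240°)/NH2(300°) gauche 0.9 → 4.4 kcal/mol.
E(C) − E(A) = 4.0 − 4.4 = -0.4 kcal/mol.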